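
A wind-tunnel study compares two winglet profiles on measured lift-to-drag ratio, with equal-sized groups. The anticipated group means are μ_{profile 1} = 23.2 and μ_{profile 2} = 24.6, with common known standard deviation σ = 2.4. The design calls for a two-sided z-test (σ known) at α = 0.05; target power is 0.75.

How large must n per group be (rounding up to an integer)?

Standardized effect: d = |μ_{profile 1} − μ_{profile 2}| / σ = |23.2 − 24.6| / 2.4 = 0.5833
For power 0.75 need Φ(δ − z_{0.025}) = 0.75, so δ = z_{0.025} + z_{0.25} = 1.960 + 0.674 = 2.634.
(The Φ(−δ − z_{α/2}) term is vanishingly small for δ > 0 and is dropped in the standard sample-size formula.)
δ = d·√(n/2) ⇒ n = 2(δ/d)² = 2 × (2.634 / 0.5833)² = 40.79.
Rounding up, n = 41 per group.

n = 41 per group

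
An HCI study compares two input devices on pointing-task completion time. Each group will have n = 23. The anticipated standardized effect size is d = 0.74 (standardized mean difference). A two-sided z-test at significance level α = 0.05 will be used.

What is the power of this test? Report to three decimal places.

Noncentrality parameter: δ = d·√(n/2) = 0.74 × √(23/2) = 2.5095
Two-sided α = 0.05 → critical value z_{0.025} = 1.960.
Power = Φ(δ − 1.960) + Φ(−δ − 1.960) = Φ(0.549) + Φ(-4.469) = 0.7087 + 0.0000 = 0.7087.

Power ≈ 0.709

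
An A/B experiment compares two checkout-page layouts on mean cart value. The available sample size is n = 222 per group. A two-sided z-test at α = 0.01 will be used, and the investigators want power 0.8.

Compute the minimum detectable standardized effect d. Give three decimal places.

d ≈ 0.324

Need Φ(δ − 2.576) = 0.8, so δ = 2.576 + 0.842 = 3.417.
(The second rejection-region term Φ(−δ − z_{α/2}) is negligible and dropped.)
δ = d·√(n/2) ⇒ d = δ/√(n/2) = 3.417/√(222/2) = 0.3244.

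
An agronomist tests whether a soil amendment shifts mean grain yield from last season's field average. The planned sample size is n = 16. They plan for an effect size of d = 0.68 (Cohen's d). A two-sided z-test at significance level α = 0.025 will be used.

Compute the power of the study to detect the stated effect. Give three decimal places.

Noncentrality parameter: λ = d·√n = 0.68 × √16 = 2.7200
Critical value for a two-sided test at α = 0.025: z_{α/2} = 2.241.
Power = Φ(λ − 2.241) + Φ(−λ − 2.241) = Φ(0.479) + Φ(-4.961) = 0.6839 + 0.0000 = 0.6839.

Power ≈ 0.684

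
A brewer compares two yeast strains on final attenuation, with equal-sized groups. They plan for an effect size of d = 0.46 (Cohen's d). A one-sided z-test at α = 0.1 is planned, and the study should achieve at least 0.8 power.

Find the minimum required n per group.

For power 0.8 need Φ(δ − z_{0.1}) = 0.8, so δ = z_{0.1} + z_{0.20} = 1.282 + 0.842 = 2.123.
δ = d·√(n/2) ⇒ n = 2(δ/d)² = 2 × (2.123 / 0.46)² = 42.61.
Rounding up, n = 43 per group.

n = 43 per group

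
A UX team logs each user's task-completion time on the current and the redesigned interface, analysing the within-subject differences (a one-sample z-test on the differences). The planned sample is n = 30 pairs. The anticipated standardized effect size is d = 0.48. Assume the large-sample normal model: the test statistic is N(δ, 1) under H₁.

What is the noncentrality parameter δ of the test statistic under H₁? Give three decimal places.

The noncentrality parameter scales effect size by the design's sample-size factor: δ = d·√n = 0.48 × √30 = 2.6291

δ ≈ 2.629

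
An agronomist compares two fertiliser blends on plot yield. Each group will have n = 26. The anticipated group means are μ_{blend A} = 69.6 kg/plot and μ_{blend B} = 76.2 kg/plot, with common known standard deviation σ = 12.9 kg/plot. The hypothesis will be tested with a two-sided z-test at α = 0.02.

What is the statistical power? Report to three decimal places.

Standardized effect: d = |μ_{blend A} − μ_{blend B}| / σ = |69.6 − 76.2| / 12.9 = 0.5116
Noncentrality parameter: δ = d·√(n/2) = 0.5116 × √(26/2) = 1.8447
Critical value for a two-sided test at α = 0.02: z_{α/2} = 2.326.
Power = Φ(δ − 2.326) + Φ(−δ − 2.326) = Φ(-0.482) + Φ(-4.171) = 0.3150 + 0.0000 = 0.3150.

Power ≈ 0.315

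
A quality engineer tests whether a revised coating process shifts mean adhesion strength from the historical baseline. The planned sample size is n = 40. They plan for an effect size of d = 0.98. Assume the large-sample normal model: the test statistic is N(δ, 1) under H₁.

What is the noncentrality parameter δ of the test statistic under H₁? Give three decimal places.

δ ≈ 6.198

The noncentrality parameter scales effect size by the design's sample-size factor: δ = d·√n = 0.98 × √40 = 6.1981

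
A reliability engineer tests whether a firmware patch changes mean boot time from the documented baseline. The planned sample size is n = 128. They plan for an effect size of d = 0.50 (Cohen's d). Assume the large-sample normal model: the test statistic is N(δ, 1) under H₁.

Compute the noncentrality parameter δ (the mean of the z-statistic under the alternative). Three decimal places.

δ = d·√n = 0.50 × √128 = 5.6569

δ ≈ 5.657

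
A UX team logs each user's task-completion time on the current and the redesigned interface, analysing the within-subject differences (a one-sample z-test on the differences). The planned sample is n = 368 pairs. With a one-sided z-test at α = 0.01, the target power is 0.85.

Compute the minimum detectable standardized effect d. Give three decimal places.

d ≈ 0.175

Required noncentrality: δ = z_{0.01} + z_{0.15} = 2.326 + 1.036 = 3.363.
δ = d·√n ⇒ d = δ/√n = 3.363/√368 = 0.1753.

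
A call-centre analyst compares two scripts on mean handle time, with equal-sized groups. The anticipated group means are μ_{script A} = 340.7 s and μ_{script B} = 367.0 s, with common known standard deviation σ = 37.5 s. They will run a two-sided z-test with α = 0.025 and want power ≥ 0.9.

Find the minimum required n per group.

Standardized effect: d = |μ_{script A} − μ_{script B}| / σ = |340.7 − 367.0| / 37.5 = 0.7013
For power 0.9 need Φ(δ − z_{0.0125}) = 0.9, so δ = z_{0.0125} + z_{0.10} = 2.241 + 1.282 = 3.523.
(Ignoring the negligible lower-tail rejection probability gives the usual closed-form inversion.)
δ = d·√(n/2) ⇒ n = 2(δ/d)² = 2 × (3.523 / 0.7013)² = 50.47.
Rounding up, n = 51 per group.

n = 51 per group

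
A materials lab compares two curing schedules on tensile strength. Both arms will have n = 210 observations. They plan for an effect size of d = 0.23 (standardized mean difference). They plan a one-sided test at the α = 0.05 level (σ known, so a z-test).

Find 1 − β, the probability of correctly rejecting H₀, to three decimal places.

Power ≈ 0.762

Noncentrality parameter: δ = d·√(n/2) = 0.23 × √(210/2) = 2.3568
One-sided α = 0.05 → critical value z_{0.05} = 1.645.
Power = P(Z > 1.645 − δ) = Φ(0.712) = 0.7618.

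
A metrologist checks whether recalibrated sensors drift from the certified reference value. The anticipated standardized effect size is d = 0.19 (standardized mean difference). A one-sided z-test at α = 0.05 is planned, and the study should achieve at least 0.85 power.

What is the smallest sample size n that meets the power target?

Set Φ(δ − 1.645) = 0.85; then δ − 1.645 = Φ⁻¹(0.85) = 1.036, giving δ = 2.681.
δ = d·√n ⇒ n = (δ/d)² = (2.681 / 0.19)² = 199.15.
Rounding up, n = 200.

n = 200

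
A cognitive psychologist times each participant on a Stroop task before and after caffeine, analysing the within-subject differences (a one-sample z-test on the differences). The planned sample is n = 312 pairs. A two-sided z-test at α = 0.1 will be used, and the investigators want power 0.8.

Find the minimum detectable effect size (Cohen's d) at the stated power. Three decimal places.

Need Φ(δ − 1.645) = 0.8, so δ = 1.645 + 0.842 = 2.486.
(The second rejection-region term Φ(−δ − z_{α/2}) is negligible and dropped.)
δ = d·√n ⇒ d = δ/√n = 2.486/√312 = 0.1408.

d ≈ 0.141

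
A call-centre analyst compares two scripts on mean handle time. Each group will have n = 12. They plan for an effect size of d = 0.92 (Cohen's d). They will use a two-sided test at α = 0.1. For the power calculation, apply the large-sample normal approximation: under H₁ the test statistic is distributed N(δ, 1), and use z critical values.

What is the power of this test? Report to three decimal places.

Noncentrality parameter: δ = d·√(n/2) = 0.92 × √(12/2) = 2.2535
Two-sided α = 0.1 → critical value z_{0.05} = 1.645.
Power = Φ(δ − 1.645) + Φ(−δ − 1.645) = Φ(0.609) + Φ(-3.898) = 0.7286 + 0.0000 = 0.7287.

Power ≈ 0.729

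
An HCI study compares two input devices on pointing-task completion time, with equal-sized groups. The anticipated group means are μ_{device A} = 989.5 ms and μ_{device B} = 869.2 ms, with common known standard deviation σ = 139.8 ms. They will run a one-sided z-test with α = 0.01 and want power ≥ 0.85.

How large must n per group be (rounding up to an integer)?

n = 31 per group

Standardized effect: d = |μ_{device A} − μ_{device B}| / σ = |989.5 − 869.2| / 139.8 = 0.8605
For power 0.85 need Φ(δ − z_{0.01}) = 0.85, so δ = z_{0.01} + z_{0.15} = 2.326 + 1.036 = 3.363.
δ = d·√(n/2) ⇒ n = 2(δ/d)² = 2 × (3.363 / 0.8605)² = 30.54.
Round up to the next whole unit.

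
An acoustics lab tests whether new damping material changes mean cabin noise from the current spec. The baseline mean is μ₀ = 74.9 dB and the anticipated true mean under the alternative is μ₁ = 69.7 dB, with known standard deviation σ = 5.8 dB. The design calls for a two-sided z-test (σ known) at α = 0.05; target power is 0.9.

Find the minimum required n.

n = 14

Standardized effect: d = |μ₁ − μ₀| / σ = |69.7 − 74.9| / 5.8 = 0.8966
For power 0.9 need Φ(δ − z_{0.025}) = 0.9, so δ = z_{0.025} + z_{0.10} = 1.960 + 1.282 = 3.242.
(Ignoring the negligible lower-tail rejection probability gives the usual closed-form inversion.)
δ = d·√n ⇒ n = (δ/d)² = (3.242 / 0.8966)² = 13.07.
Rounding up, n = 14.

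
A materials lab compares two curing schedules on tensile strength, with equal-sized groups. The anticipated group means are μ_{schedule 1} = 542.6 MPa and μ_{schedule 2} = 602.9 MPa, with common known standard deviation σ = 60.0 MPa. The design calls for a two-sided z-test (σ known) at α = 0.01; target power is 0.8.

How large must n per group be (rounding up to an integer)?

n = 24 per group

Standardized effect: d = |μ_{schedule 1} − μ_{schedule 2}| / σ = |542.6 − 602.9| / 60.0 = 1.0050
Set Φ(δ − 2.576) = 0.8; then δ − 2.576 = Φ⁻¹(0.8) = 0.842, giving δ = 3.417.
(For δ > 0 the lower-tail rejection region contributes negligibly to power, so the one-term inversion is standard.)
δ = d·√(n/2) ⇒ n = 2(δ/d)² = 2 × (3.417 / 1.0050)² = 23.13.
Rounding up, n = 24 per group.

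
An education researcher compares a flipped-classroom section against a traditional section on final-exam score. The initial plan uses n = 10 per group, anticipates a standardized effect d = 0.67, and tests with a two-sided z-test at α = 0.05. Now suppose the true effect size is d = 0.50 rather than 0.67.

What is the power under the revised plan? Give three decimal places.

Power ≈ 0.201

With d = 0.50: δ = d·√(n/2) = 0.50 × √(10/2) = 1.1180. Critical value z_{0.025} = 1.960.
Revised power = Φ(δ − 1.960) + Φ(−δ − 1.960) = Φ(-0.842) + Φ(-3.078) = 0.1999 + 0.0010 = 0.2010.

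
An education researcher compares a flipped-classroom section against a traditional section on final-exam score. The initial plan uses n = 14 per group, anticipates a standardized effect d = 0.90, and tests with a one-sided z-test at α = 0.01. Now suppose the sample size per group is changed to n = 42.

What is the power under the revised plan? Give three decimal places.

With n = 42 per group: δ = d·√(n/2) = 0.90 × √(42/2) = 4.1243. Critical value z_{0.01} = 2.326.
Revised power = P(Z > 2.326 − δ) = Φ(1.798) = 0.9639.

Power ≈ 0.964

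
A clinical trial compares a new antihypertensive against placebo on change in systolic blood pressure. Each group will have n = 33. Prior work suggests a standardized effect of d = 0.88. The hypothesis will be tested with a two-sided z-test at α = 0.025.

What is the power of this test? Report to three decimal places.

Noncentrality parameter: δ = d·√(n/2) = 0.88 × √(33/2) = 3.5746
Two-sided α = 0.025 → critical value z_{0.0125} = 2.241.
Power = Φ(δ − 2.241) + Φ(−δ − 2.241) = Φ(1.333) + Φ(-5.816) = 0.9088 + 0.0000 = 0.9088.

Power ≈ 0.909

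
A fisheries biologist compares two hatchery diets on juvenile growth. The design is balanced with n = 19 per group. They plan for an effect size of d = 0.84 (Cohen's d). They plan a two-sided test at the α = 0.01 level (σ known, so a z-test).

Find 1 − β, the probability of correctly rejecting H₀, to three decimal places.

Noncentrality parameter: δ = d·√(n/2) = 0.84 × √(19/2) = 2.5891
Critical value for a two-sided test at α = 0.01: z_{α/2} = 2.576.
Power = Φ(δ − 2.576) + Φ(−δ − 2.576) = Φ(0.013) + Φ(-5.165) = 0.5053 + 0.0000 = 0.5053.

Power ≈ 0.505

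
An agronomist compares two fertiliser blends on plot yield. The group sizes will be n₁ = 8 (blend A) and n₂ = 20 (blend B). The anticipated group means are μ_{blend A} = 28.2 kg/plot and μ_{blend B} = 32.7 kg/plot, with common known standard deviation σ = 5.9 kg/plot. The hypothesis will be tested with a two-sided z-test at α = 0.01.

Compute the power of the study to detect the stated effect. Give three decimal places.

Power ≈ 0.226

Standardized effect: d = |μ_{blend A} − μ_{blend B}| / σ = |28.2 − 32.7| / 5.9 = 0.7627
Noncentrality parameter: δ = d / √(1/n₁ + 1/n₂) = 0.7627 / √(1/8 + 1/20) = 1.8232
Critical value for a two-sided test at α = 0.01: z_{α/2} = 2.576.
Power = Φ(δ − 2.576) + Φ(−δ − 2.576) = Φ(-0.753) + Φ(-4.399) = 0.2258 + 0.0000 = 0.2259.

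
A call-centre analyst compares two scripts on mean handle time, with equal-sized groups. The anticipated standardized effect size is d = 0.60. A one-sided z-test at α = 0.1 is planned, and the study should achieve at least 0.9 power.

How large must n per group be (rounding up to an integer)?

For power 0.9 need Φ(δ − z_{0.1}) = 0.9, so δ = z_{0.1} + z_{0.10} = 1.282 + 1.282 = 2.563.
δ = d·√(n/2) ⇒ n = 2(δ/d)² = 2 × (2.563 / 0.60)² = 36.50.
Round up to the next whole unit.

n = 37 per group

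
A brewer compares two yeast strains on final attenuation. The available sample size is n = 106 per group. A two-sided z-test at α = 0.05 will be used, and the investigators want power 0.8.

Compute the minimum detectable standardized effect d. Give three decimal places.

d ≈ 0.385

Required noncentrality: δ = z_{0.025} + z_{0.20} = 1.960 + 0.842 = 2.802.
(The second rejection-region term Φ(−δ − z_{α/2}) is negligible and dropped.)
δ = d·√(n/2) ⇒ d = δ/√(n/2) = 2.802/√(106/2) = 0.3848.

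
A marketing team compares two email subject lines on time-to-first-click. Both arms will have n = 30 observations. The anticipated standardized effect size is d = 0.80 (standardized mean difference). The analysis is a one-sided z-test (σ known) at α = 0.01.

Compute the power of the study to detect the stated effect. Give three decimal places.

Noncentrality parameter: δ = d·√(n/2) = 0.80 × √(30/2) = 3.0984
One-sided α = 0.01 → critical value z_{0.01} = 2.326.
Power = P(Z > 2.326 − δ) = Φ(0.772) = 0.7800.

Power ≈ 0.780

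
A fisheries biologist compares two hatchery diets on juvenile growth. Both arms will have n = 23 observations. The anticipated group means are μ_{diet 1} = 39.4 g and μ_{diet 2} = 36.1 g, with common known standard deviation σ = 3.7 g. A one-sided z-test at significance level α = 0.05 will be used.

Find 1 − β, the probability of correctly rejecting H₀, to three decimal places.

Power ≈ 0.916

Standardized effect: d = |μ_{diet 1} − μ_{diet 2}| / σ = |39.4 − 36.1| / 3.7 = 0.8919
Noncentrality parameter: λ = d·√(n/2) = 0.8919 × √(23/2) = 3.0246
Critical value for a one-sided test at α = 0.05: z_α = 1.645.
Power = P(Z > 1.645 − λ) = Φ(1.380) = 0.9162.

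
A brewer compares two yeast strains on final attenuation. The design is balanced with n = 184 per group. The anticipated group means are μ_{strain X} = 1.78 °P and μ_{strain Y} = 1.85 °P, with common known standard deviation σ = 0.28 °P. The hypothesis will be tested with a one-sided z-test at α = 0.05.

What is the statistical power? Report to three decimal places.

Power ≈ 0.774

Standardized effect: d = |μ_{strain X} − μ_{strain Y}| / σ = |1.78 − 1.85| / 0.28 = 0.2500
Noncentrality parameter: δ = d·√(n/2) = 0.2500 × √(184/2) = 2.3979
One-sided α = 0.05 → critical value z_{0.05} = 1.645.
Power = P(Z > 1.645 − δ) = Φ(0.753) = 0.7743.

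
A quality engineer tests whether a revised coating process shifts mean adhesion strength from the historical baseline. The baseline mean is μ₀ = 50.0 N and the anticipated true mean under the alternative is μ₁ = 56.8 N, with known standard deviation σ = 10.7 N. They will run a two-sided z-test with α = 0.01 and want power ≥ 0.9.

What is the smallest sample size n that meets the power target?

n = 37

Standardized effect: d = |μ₁ − μ₀| / σ = |56.8 − 50.0| / 10.7 = 0.6355
For power 0.9 need Φ(δ − z_{0.005}) = 0.9, so δ = z_{0.005} + z_{0.10} = 2.576 + 1.282 = 3.857.
(Ignoring the negligible lower-tail rejection probability gives the usual closed-form inversion.)
δ = d·√n ⇒ n = (δ/d)² = (3.857 / 0.6355)² = 36.84.
Round up to the next whole unit.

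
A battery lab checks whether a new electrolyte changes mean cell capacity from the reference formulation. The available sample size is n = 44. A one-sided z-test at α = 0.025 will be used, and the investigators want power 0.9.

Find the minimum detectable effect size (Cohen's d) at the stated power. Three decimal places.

d ≈ 0.489

Need Φ(δ − 1.960) = 0.9, so δ = 1.960 + 1.282 = 3.242.
δ = d·√n ⇒ d = δ/√n = 3.242/√44 = 0.4887.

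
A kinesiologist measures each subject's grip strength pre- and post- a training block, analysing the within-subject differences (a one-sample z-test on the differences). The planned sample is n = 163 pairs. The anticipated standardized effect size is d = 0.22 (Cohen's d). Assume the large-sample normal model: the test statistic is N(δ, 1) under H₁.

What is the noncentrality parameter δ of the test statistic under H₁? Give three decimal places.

δ ≈ 2.809

The noncentrality parameter scales effect size by the design's sample-size factor: δ = d·√n = 0.22 × √163 = 2.8088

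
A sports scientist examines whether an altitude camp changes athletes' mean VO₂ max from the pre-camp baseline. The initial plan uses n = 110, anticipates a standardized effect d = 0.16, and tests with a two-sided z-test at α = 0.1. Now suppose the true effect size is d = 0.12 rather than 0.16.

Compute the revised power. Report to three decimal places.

Power ≈ 0.351

With d = 0.12: δ = d·√n = 0.12 × √110 = 1.2586. Critical value z_{0.05} = 1.645.
Revised power = Φ(δ − 1.645) + Φ(−δ − 1.645) = Φ(-0.386) + Φ(-2.903) = 0.3496 + 0.0018 = 0.3515.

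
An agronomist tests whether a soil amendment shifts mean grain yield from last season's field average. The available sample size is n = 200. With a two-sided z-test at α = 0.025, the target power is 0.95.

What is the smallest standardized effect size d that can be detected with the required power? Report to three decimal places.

Required noncentrality: δ = z_{0.0125} + z_{0.05} = 2.241 + 1.645 = 3.886.
(The second rejection-region term Φ(−δ − z_{α/2}) is negligible and dropped.)
δ = d·√n ⇒ d = δ/√n = 3.886/√200 = 0.2748.

d ≈ 0.275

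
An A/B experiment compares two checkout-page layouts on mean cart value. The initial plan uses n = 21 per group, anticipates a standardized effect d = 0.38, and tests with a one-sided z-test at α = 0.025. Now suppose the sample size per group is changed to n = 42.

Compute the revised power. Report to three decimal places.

With n = 42 per group: δ = d·√(n/2) = 0.38 × √(42/2) = 1.7414. Critical value z_{0.025} = 1.960.
Revised power = P(Z > 1.960 − δ) = Φ(-0.219) = 0.4135.

Power ≈ 0.413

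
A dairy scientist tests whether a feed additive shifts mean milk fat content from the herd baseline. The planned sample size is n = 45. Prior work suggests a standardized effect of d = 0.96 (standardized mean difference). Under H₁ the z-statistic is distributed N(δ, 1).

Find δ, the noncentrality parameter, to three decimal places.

δ ≈ 6.440

δ = d·√n = 0.96 × √45 = 6.4399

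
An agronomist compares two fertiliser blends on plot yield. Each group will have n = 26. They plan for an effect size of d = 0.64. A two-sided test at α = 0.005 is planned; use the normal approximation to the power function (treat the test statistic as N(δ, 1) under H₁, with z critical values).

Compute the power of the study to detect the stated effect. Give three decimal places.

Noncentrality parameter: δ = d·√(n/2) = 0.64 × √(26/2) = 2.3076
Two-sided α = 0.005 → critical value z_{0.0025} = 2.807.
Power = Φ(δ − 2.807) + Φ(−δ − 2.807) = Φ(-0.499) + Φ(-5.115) = 0.3087 + 0.0000 = 0.3087.

Power ≈ 0.309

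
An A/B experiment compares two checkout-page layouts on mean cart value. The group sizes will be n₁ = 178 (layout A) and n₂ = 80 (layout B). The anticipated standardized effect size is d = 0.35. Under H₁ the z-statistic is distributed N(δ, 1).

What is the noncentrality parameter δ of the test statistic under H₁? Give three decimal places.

δ ≈ 2.600

δ = d / √(1/n₁ + 1/n₂) = 0.35 / √(1/178 + 1/80) = 2.6002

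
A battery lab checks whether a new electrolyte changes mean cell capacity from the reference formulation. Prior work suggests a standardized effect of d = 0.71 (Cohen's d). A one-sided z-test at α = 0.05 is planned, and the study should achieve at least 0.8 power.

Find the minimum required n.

Set Φ(δ − 1.645) = 0.8; then δ − 1.645 = Φ⁻¹(0.8) = 0.842, giving δ = 2.486.
δ = d·√n ⇒ n = (δ/d)² = (2.486 / 0.71)² = 12.26.
Round up to the next whole unit.

n = 13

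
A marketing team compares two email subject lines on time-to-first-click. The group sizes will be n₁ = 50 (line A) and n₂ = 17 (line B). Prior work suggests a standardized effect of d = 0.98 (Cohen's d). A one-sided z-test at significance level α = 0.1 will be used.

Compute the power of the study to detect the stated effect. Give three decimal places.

Noncentrality parameter: δ = d / √(1/n₁ + 1/n₂) = 0.98 / √(1/50 + 1/17) = 3.4906
Critical value for a one-sided test at α = 0.1: z_α = 1.282.
Power = Φ(δ − 1.282) = Φ(2.209) = 0.9864.

Power ≈ 0.986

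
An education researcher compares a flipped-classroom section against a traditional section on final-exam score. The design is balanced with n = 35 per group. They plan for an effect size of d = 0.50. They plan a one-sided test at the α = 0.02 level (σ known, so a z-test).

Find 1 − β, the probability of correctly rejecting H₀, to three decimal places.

Noncentrality parameter: δ = d·√(n/2) = 0.50 × √(35/2) = 2.0917
Critical value for a one-sided test at α = 0.02: z_α = 2.054.
Power = Φ(δ − 2.054) = Φ(0.038) = 0.5151.

Power ≈ 0.515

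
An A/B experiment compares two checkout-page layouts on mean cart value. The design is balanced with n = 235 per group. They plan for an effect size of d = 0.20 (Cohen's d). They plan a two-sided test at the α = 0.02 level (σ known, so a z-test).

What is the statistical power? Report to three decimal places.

Noncentrality parameter: λ = d·√(n/2) = 0.20 × √(235/2) = 2.1679
Two-sided α = 0.02 → critical value z_{0.01} = 2.326.
Power = Φ(λ − 2.326) + Φ(−λ − 2.326) = Φ(-0.158) + Φ(-4.494) = 0.4371 + 0.0000 = 0.4371.

Power ≈ 0.437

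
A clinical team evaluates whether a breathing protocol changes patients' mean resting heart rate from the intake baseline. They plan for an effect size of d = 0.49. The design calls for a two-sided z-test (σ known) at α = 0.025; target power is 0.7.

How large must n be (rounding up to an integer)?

Set Φ(δ − 2.241) = 0.7; then δ − 2.241 = Φ⁻¹(0.7) = 0.524, giving δ = 2.766.
(The Φ(−δ − z_{α/2}) term is vanishingly small for δ > 0 and is dropped in the standard sample-size formula.)
δ = d·√n ⇒ n = (δ/d)² = (2.766 / 0.49)² = 31.86.
Round up to the next whole unit.

n = 32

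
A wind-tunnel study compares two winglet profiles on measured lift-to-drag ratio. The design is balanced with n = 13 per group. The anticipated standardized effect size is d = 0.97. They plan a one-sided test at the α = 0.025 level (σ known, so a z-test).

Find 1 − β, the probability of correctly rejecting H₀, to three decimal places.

Power ≈ 0.696

Noncentrality parameter: δ = d·√(n/2) = 0.97 × √(13/2) = 2.4730
One-sided α = 0.025 → critical value z_{0.025} = 1.960.
Power = Φ(δ − 1.960) = Φ(0.513) = 0.6960.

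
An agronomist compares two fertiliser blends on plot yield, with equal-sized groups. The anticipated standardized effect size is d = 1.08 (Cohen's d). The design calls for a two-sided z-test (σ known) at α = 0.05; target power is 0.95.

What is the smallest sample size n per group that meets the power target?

n = 23 per group

For power 0.95 need Φ(δ − z_{0.025}) = 0.95, so δ = z_{0.025} + z_{0.05} = 1.960 + 1.645 = 3.605.
(Ignoring the negligible lower-tail rejection probability gives the usual closed-form inversion.)
δ = d·√(n/2) ⇒ n = 2(δ/d)² = 2 × (3.605 / 1.08)² = 22.28.
Round up to the next whole unit.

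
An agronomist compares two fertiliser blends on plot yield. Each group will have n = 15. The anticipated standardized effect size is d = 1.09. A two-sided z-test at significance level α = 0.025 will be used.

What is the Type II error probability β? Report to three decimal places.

Noncentrality parameter: δ = d·√(n/2) = 1.09 × √(15/2) = 2.9851
Critical value for a two-sided test at α = 0.025: z_{α/2} = 2.241.
Power = Φ(δ − 2.241) + Φ(−δ − 2.241) = Φ(0.744) + Φ(-5.226) = 0.7715 + 0.0000 = 0.7715.
Type II error: β = 1 − power = 1 − 0.7715 = 0.2285.

β ≈ 0.229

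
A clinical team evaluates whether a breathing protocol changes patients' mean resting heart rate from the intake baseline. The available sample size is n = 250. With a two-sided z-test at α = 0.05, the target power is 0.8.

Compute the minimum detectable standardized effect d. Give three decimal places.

d ≈ 0.177

Need Φ(δ − 1.960) = 0.8, so δ = 1.960 + 0.842 = 2.802.
(The second rejection-region term Φ(−δ − z_{α/2}) is negligible and dropped.)
δ = d·√n ⇒ d = δ/√n = 2.802/√250 = 0.1772.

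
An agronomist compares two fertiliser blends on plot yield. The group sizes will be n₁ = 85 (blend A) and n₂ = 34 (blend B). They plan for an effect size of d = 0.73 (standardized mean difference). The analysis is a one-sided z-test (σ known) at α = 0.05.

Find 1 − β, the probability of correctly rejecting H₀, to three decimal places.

Noncentrality parameter: δ = d / √(1/n₁ + 1/n₂) = 0.73 / √(1/85 + 1/34) = 3.5975
Critical value for a one-sided test at α = 0.05: z_α = 1.645.
Power = P(Z > 1.645 − δ) = Φ(1.953) = 0.9746.

Power ≈ 0.975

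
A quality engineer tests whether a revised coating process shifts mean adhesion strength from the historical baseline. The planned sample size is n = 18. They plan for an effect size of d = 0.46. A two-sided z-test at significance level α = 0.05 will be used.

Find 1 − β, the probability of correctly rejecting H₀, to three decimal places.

Noncentrality parameter: δ = d·√n = 0.46 × √18 = 1.9516
Two-sided α = 0.05 → critical value z_{0.025} = 1.960.
Power = Φ(δ − 1.960) + Φ(−δ − 1.960) = Φ(-0.008) + Φ(-3.912) = 0.4967 + 0.0000 = 0.4967.

Power ≈ 0.497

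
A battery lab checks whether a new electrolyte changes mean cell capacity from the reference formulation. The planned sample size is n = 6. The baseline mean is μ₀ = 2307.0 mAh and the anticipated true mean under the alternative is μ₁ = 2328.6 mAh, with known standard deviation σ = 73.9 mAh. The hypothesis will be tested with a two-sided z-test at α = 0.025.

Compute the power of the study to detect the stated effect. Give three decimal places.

Power ≈ 0.065

Standardized effect: d = |μ₁ − μ₀| / σ = |2328.6 − 2307.0| / 73.9 = 0.2923
Noncentrality parameter: δ = d·√n = 0.2923 × √6 = 0.7160
Two-sided α = 0.025 → critical value z_{0.0125} = 2.241.
Power = Φ(δ − 2.241) + Φ(−δ − 2.241) = Φ(-1.525) + Φ(-2.957) = 0.0636 + 0.0016 = 0.0651.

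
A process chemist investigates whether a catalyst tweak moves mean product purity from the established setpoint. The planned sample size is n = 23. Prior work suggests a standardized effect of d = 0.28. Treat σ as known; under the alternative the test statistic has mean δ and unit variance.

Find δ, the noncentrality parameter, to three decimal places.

δ ≈ 1.343

δ = d·√n = 0.28 × √23 = 1.3428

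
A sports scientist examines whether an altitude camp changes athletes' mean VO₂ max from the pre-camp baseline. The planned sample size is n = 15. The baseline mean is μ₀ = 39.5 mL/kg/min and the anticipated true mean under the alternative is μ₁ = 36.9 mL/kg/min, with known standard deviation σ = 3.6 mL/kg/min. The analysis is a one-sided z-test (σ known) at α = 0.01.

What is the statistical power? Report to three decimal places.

Power ≈ 0.681

Standardized effect: d = |μ₁ − μ₀| / σ = |36.9 − 39.5| / 3.6 = 0.7222
Noncentrality parameter: δ = d·√n = 0.7222 × √15 = 2.7972
One-sided α = 0.01 → critical value z_{0.01} = 2.326.
Power = Φ(δ − 2.326) = Φ(0.471) = 0.6811.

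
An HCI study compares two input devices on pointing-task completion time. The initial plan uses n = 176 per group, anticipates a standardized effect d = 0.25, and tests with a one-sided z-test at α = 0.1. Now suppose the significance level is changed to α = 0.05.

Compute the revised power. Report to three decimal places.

δ = d·√(n/2) = 0.25 × √(176/2) = 2.3452 (unchanged). New critical value: z_{0.05} = 1.645.
Revised power = P(Z > 1.645 − δ) = Φ(0.700) = 0.7581.

Power ≈ 0.758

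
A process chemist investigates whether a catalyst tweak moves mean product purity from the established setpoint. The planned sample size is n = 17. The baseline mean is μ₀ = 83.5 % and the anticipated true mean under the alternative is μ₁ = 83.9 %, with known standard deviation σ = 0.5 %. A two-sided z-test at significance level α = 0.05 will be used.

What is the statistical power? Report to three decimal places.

Power ≈ 0.910

Standardized effect: d = |μ₁ − μ₀| / σ = |83.9 − 83.5| / 0.5 = 0.8000
Noncentrality parameter: δ = d·√n = 0.8000 × √17 = 3.2985
Two-sided α = 0.05 → critical value z_{0.025} = 1.960.
Power = Φ(δ − 1.960) + Φ(−δ − 1.960) = Φ(1.339) + Φ(-5.258) = 0.9096 + 0.0000 = 0.9096.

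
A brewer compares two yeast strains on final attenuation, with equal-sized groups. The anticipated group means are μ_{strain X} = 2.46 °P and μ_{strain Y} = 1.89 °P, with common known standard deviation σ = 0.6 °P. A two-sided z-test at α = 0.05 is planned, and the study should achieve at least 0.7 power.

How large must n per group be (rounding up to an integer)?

n = 14 per group

Standardized effect: d = |μ_{strain X} − μ_{strain Y}| / σ = |2.46 − 1.89| / 0.6 = 0.9500
Set Φ(δ − 1.960) = 0.7; then δ − 1.960 = Φ⁻¹(0.7) = 0.524, giving δ = 2.484.
(The Φ(−δ − z_{α/2}) term is vanishingly small for δ > 0 and is dropped in the standard sample-size formula.)
δ = d·√(n/2) ⇒ n = 2(δ/d)² = 2 × (2.484 / 0.9500)² = 13.68.
Rounding up, n = 14 per group.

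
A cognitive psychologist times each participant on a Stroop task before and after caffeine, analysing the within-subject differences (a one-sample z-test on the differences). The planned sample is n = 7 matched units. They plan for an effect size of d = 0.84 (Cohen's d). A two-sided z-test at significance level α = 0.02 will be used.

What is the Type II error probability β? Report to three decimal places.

β ≈ 0.541

Noncentrality parameter: δ = d·√n = 0.84 × √7 = 2.2224
Critical value for a two-sided test at α = 0.02: z_{α/2} = 2.326.
Power = Φ(δ − 2.326) + Φ(−δ − 2.326) = Φ(-0.104) + Φ(-4.549) = 0.4586 + 0.0000 = 0.4586.
Type II error: β = 1 − power = 1 − 0.4586 = 0.5414.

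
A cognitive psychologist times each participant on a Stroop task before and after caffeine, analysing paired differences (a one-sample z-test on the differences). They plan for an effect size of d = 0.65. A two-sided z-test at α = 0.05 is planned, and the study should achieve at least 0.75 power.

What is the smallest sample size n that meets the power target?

n = 17

For power 0.75 need Φ(δ − z_{0.025}) = 0.75, so δ = z_{0.025} + z_{0.25} = 1.960 + 0.674 = 2.634.
(Ignoring the negligible lower-tail rejection probability gives the usual closed-form inversion.)
δ = d·√n ⇒ n = (δ/d)² = (2.634 / 0.65)² = 16.43.
Round up to the next whole unit.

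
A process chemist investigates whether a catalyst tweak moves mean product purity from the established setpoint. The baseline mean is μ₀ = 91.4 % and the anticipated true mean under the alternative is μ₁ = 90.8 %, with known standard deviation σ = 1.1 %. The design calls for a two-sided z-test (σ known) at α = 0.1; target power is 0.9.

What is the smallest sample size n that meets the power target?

Standardized effect: d = |μ₁ − μ₀| / σ = |90.8 − 91.4| / 1.1 = 0.5455
Set Φ(δ − 1.645) = 0.9; then δ − 1.645 = Φ⁻¹(0.9) = 1.282, giving δ = 2.926.
(For δ > 0 the lower-tail rejection region contributes negligibly to power, so the one-term inversion is standard.)
δ = d·√n ⇒ n = (δ/d)² = (2.926 / 0.5455)² = 28.78.
Round up to the next whole unit.

n = 29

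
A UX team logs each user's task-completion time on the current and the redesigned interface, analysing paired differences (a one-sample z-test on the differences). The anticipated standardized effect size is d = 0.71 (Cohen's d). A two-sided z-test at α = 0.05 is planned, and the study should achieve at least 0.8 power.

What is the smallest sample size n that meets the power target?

n = 16

Set Φ(δ − 1.960) = 0.8; then δ − 1.960 = Φ⁻¹(0.8) = 0.842, giving δ = 2.802.
(Ignoring the negligible lower-tail rejection probability gives the usual closed-form inversion.)
δ = d·√n ⇒ n = (δ/d)² = (2.802 / 0.71)² = 15.57.
Rounding up, n = 16.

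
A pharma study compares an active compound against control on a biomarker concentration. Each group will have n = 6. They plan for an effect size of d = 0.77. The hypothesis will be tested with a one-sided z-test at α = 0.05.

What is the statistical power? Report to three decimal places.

Noncentrality parameter: δ = d·√(n/2) = 0.77 × √(6/2) = 1.3337
Critical value for a one-sided test at α = 0.05: z_α = 1.645.
Power = Φ(δ − 1.645) = Φ(-0.311) = 0.3778.

Power ≈ 0.378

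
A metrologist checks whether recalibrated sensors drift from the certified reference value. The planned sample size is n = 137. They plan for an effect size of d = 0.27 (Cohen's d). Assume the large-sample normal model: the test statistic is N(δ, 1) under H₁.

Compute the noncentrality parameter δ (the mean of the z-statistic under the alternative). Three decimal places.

δ = d·√n = 0.27 × √137 = 3.1603

δ ≈ 3.160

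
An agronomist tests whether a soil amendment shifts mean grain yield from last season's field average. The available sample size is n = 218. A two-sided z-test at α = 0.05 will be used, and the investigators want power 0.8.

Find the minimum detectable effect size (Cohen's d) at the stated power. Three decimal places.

d ≈ 0.190

Required noncentrality: δ = z_{0.025} + z_{0.20} = 1.960 + 0.842 = 2.802.
(Lower-tail contribution to power is negligible for δ > 0.)
δ = d·√n ⇒ d = δ/√n = 2.802/√218 = 0.1897.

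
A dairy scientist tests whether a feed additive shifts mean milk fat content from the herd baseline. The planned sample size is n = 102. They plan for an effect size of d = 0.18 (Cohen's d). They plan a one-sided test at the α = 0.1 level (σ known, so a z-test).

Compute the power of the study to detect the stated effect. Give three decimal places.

Power ≈ 0.704

Noncentrality parameter: δ = d·√n = 0.18 × √102 = 1.8179
One-sided α = 0.1 → critical value z_{0.1} = 1.282.
Power = Φ(δ − 1.282) = Φ(0.536) = 0.7041.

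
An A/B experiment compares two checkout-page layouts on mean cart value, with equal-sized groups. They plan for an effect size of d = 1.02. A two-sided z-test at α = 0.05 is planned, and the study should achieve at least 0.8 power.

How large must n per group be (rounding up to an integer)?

n = 16 per group

For power 0.8 need Φ(δ − z_{0.025}) = 0.8, so δ = z_{0.025} + z_{0.20} = 1.960 + 0.842 = 2.802.
(For δ > 0 the lower-tail rejection region contributes negligibly to power, so the one-term inversion is standard.)
δ = d·√(n/2) ⇒ n = 2(δ/d)² = 2 × (2.802 / 1.02)² = 15.09.
Rounding up, n = 16 per group.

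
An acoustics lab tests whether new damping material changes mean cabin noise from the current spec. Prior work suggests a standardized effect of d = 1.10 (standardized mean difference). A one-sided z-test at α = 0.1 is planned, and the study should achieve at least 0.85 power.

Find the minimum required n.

n = 5

For power 0.85 need Φ(δ − z_{0.1}) = 0.85, so δ = z_{0.1} + z_{0.15} = 1.282 + 1.036 = 2.318.
δ = d·√n ⇒ n = (δ/d)² = (2.318 / 1.10)² = 4.44.
Round up to the next whole unit.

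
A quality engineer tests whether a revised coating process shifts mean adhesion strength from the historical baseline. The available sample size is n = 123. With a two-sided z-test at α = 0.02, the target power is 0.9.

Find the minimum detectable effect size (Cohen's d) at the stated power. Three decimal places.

d ≈ 0.325

Need Φ(δ − 2.326) = 0.9, so δ = 2.326 + 1.282 = 3.608.
(Lower-tail contribution to power is negligible for δ > 0.)
δ = d·√n ⇒ d = δ/√n = 3.608/√123 = 0.3253.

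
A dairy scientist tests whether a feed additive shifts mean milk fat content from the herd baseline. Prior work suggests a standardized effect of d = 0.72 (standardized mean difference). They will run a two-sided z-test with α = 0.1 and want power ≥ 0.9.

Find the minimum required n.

Set Φ(δ − 1.645) = 0.9; then δ − 1.645 = Φ⁻¹(0.9) = 1.282, giving δ = 2.926.
(For δ > 0 the lower-tail rejection region contributes negligibly to power, so the one-term inversion is standard.)
δ = d·√n ⇒ n = (δ/d)² = (2.926 / 0.72)² = 16.52.
Rounding up, n = 17.

n = 17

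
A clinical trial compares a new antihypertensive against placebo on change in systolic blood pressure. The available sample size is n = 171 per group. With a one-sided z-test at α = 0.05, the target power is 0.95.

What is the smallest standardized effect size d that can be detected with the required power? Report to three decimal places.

d ≈ 0.356

Required noncentrality: δ = z_{0.05} + z_{0.05} = 1.645 + 1.645 = 3.290.
δ = d·√(n/2) ⇒ d = δ/√(n/2) = 3.290/√(171/2) = 0.3558.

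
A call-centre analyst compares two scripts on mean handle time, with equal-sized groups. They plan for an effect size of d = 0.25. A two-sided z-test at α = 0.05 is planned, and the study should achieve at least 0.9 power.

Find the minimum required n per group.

Set Φ(δ − 1.960) = 0.9; then δ − 1.960 = Φ⁻¹(0.9) = 1.282, giving δ = 3.242.
(Ignoring the negligible lower-tail rejection probability gives the usual closed-form inversion.)
δ = d·√(n/2) ⇒ n = 2(δ/d)² = 2 × (3.242 / 0.25)² = 336.24.
Round up to the next whole unit.

n = 337 per group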